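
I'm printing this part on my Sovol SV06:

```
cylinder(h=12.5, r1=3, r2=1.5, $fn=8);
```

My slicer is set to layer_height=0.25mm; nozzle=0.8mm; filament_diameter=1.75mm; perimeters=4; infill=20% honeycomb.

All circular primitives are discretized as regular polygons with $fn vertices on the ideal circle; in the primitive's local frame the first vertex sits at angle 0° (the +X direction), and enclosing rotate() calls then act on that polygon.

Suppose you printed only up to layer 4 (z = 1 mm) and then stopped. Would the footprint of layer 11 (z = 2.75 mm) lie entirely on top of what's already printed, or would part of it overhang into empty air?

entirely on top

Compare the two slices. At z = 1: the cone contributes a regular 8-gon of circumradius 2.880 (interpolated between r1=3 and r2=1.5 at t=0.080) (area = (8/2)·2.880²·sin(360°/8) = 23.46 mm²). At z = 2.75: the cone (r1=3→r2=1.5) has section circumradius 2.670 here — a regular 8-gon (area = (8/2)·2.670²·sin(360°/8) = 20.16 mm²). Checking containment: the cross-section at z = 2.75 is a subset of the cross-section at z = 1.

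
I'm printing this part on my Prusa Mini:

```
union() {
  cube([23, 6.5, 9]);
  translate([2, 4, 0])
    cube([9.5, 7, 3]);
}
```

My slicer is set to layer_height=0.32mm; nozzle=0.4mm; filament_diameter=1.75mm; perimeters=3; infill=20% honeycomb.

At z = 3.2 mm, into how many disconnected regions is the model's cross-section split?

At z = 3.2 mm: the cube (footprint 23×6.5) is included at this height; the cube at (2, 4) is absent (z outside [0, 3]); Combining (union): only the 23×6.5 cube is present, so the union is just that shape — 1 connected region. The result has 1 disconnected region.

1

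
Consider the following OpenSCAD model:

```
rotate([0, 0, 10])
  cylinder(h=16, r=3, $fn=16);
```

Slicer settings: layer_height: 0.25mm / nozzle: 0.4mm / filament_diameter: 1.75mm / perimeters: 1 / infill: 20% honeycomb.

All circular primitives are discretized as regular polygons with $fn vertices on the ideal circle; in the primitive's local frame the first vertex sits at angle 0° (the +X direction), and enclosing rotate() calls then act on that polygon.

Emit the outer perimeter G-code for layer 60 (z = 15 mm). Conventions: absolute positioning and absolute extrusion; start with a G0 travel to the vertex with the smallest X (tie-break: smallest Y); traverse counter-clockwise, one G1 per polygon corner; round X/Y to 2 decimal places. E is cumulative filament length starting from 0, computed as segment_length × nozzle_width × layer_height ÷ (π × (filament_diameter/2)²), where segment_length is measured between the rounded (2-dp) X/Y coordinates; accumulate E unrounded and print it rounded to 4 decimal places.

G0 X-2.95 Y-0.52 Z15.00
G1 X-2.53 Y-1.61 E0.0486
G1 X-1.72 Y-2.46 E0.0974
G1 X-0.65 Y-2.93 E0.1460
G1 X0.52 Y-2.95 E0.1946
G1 X1.61 Y-2.53 E0.2432
G1 X2.46 Y-1.72 E0.2920
G1 X2.93 Y-0.65 E0.3406
G1 X2.95 Y0.52 E0.3892
G1 X2.53 Y1.61 E0.4378
G1 X1.72 Y2.46 E0.4866
G1 X0.65 Y2.93 E0.5352
G1 X-0.52 Y2.95 E0.5839
G1 X-1.61 Y2.53 E0.6324
G1 X-2.46 Y1.72 E0.6812
G1 X-2.93 Y0.65 E0.7298
G1 X-2.95 Y-0.52 E0.7785

At z = 15 mm: the r=3 cylinder contributes a regular 16-gon of circumradius 3; (rotated 10° about Z; rotation is an isometry so areas/perimeters/island counts are preserved). The outline is a single polygon with 16 vertices. Extrusion per mm of travel: 0.4 × 0.25 / (π × 0.875²) = 0.041575. Accumulating E over each segment gives final E = 0.7785.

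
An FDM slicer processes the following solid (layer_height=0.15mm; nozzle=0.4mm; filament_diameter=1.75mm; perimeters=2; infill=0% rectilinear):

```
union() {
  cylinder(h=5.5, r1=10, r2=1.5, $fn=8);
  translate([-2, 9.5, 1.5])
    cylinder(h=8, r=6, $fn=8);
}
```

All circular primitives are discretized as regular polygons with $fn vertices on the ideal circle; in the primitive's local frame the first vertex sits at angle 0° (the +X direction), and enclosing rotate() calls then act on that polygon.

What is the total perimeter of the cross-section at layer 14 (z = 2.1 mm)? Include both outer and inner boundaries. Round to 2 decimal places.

At z = 2.1 mm: the cone (r1=10→r2=1.5) has section circumradius 6.755 here — a regular 8-gon (perimeter = 2·8·6.755·sin(180°/8) = 41.36 mm); the cylinder at (-2, 9.5): section is a regular 8-gon, circumradius r=6 (perimeter = 2·8·6.000·sin(180°/8) = 36.74 mm); Merging all regions: the regions partially overlap (shared area 11.81 mm²), so the edge portions inside another operand are dropped and the merged outline is re-measured after clipping — boundary = 61.99 mm. Overall, the cross-section is a single solid region. Total boundary length (outer) = 61.99 mm.

61.99 mm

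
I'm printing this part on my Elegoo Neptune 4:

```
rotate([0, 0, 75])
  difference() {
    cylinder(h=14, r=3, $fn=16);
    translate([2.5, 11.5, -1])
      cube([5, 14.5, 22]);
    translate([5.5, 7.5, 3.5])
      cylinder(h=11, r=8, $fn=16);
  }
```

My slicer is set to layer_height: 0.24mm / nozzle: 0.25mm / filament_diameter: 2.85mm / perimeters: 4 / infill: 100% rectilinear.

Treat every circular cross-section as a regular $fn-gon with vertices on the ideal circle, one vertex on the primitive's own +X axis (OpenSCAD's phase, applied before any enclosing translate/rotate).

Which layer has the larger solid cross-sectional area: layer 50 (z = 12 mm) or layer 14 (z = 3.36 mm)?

layer 14 (z = 3.36 mm)

Layer 50 (z = 12): the cylinder: section is a regular 16-gon, circumradius r=3 (area = (16/2)·3.000²·sin(360°/16) = 27.55 mm²); the cube at (2.5, 11.5) (footprint 5×14.5) is included at this height (area 72.50 mm²); the cylinder at (5.5, 7.5): section is a regular 16-gon, circumradius r=8 (area = (16/2)·8.000²·sin(360°/16) = 195.93 mm²); Subtracting the remaining from the first: starting from the r=3 cylinder (27.55 mm²), the 5×14.5 cube at (2.5, 11.5) misses the remaining region (no effect); the r=8 cylinder at (5.5, 7.5) partially overlaps it — only the 5.17 mm² overlap (of its 195.93 mm²) is removed, clipping the outline — area = 22.39 mm²; (rotated 75° about Z; rotation is an isometry so areas/perimeters/island counts are preserved). So its area = 22.39 mm². Layer 14 (z = 3.36): the r=3 cylinder gives a regular 16-gon of circumradius 3 (constant along its height) (area = (16/2)·3.000²·sin(360°/16) = 27.55 mm²); the cube at (2.5, 11.5) (footprint 5×14.5) is included at this height (area 72.50 mm²); the cylinder at (5.5, 7.5) is absent (z outside [3.5, 14.5]); Subtracting the remaining from the first: starting from the r=3 cylinder (27.55 mm²), the 5×14.5 cube at (2.5, 11.5) misses the remaining region (no effect) — area = 27.55 mm²; (rotated 75° about Z; rotation is an isometry so areas/perimeters/island counts are preserved). So its area = 27.55 mm². Layer 14 is larger (27.55 vs 22.39 mm²).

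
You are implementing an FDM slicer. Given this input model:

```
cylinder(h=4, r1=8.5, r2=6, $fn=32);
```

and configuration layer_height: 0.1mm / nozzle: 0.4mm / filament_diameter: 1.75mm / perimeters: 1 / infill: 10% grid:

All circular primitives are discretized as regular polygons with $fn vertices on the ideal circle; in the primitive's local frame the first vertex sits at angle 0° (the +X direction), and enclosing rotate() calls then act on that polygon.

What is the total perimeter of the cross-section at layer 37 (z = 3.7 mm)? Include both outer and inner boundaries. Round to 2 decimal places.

At z = 3.7 mm: the cone: at t=0.925 of its height the radius interpolates to r₁+(r₂−r₁)t = 6.188, giving a regular 32-gon of that circumradius (perimeter = 2·32·6.188·sin(180°/32) = 38.81 mm). Overall, the cross-section is a single solid region. Total boundary length (outer) = 38.81 mm.

38.81 mm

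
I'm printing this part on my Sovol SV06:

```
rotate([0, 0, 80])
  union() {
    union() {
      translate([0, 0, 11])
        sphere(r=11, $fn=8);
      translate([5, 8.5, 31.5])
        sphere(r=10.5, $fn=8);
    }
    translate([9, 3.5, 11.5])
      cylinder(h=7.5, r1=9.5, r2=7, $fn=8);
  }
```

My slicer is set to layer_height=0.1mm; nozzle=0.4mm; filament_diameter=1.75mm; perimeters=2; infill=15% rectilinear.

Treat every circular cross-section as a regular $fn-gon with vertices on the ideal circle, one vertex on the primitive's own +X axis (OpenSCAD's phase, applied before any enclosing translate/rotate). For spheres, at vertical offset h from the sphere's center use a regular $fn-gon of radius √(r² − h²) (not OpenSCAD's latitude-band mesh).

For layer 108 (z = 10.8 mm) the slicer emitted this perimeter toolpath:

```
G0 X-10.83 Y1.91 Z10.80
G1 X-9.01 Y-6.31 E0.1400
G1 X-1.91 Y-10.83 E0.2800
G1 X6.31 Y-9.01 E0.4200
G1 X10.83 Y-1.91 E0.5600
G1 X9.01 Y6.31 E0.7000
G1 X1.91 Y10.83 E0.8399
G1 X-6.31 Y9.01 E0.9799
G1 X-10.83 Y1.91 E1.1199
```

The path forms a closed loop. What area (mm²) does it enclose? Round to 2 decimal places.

342.15 mm²

Apply the shoelace formula to the sequence of (X, Y) vertices; enclosed area = 342.15 mm².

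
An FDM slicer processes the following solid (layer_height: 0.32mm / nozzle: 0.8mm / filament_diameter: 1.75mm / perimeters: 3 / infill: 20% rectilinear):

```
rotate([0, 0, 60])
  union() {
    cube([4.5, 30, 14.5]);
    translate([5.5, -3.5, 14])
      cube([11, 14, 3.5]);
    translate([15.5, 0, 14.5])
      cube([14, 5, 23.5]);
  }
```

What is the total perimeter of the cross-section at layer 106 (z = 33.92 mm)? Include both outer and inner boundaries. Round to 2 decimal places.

At z = 33.92 mm: the cube is not intersected at this z (z outside [0, 14.5]); the cube at (5.5, -3.5) does not reach this height (z outside [14, 17.5]); the cube at (15.5, 0) (footprint 14×5) is included at this height (perimeter 38.00 mm); Merging all regions: only the 14×5 cube at (15.5, 0) is present, so the union is just that shape — boundary = 38.00 mm; (whole slice rotated 60° about Z — lengths, areas and connectivity unchanged). Overall, the cross-section is a single solid region. Total boundary length (outer) = 38.00 mm.

38.00 mm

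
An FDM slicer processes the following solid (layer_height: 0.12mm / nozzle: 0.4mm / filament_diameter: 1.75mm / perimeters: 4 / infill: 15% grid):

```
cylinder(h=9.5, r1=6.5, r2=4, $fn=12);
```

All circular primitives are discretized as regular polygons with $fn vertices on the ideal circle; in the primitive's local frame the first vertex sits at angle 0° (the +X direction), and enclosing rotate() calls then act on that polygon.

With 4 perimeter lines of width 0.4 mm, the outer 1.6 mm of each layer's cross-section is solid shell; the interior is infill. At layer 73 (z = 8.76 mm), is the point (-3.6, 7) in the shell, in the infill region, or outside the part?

outside

At z = 8.76 mm: the cone contributes a regular 12-gon of circumradius 4.195 (interpolated between r1=6.5 and r2=4 at t=0.922). Overall, the cross-section is a single solid region. The nearest boundary edge runs (0.00, 4.19)→(-2.10, 3.63); distance from the point to it = 3.69 mm. The point is not inside any of the regions above, so it lies outside the cross-section (3.69 mm from the nearest boundary).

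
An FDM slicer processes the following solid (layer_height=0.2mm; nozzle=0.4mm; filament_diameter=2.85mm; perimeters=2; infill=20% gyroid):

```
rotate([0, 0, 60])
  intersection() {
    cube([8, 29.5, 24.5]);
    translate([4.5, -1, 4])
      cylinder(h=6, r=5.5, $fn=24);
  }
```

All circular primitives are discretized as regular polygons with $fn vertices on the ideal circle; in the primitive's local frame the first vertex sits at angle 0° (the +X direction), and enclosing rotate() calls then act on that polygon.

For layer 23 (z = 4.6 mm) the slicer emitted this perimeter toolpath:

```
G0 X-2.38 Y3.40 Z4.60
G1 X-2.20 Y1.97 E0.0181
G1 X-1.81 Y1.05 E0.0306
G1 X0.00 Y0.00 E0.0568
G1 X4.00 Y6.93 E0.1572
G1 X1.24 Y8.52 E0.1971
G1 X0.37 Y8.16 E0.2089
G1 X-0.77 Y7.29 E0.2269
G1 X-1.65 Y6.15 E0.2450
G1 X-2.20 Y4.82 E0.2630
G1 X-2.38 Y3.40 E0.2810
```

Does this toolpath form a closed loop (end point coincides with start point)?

Start point (G0): (-2.38, 3.40). End point (last G1): the path returns to the start — closed.

yes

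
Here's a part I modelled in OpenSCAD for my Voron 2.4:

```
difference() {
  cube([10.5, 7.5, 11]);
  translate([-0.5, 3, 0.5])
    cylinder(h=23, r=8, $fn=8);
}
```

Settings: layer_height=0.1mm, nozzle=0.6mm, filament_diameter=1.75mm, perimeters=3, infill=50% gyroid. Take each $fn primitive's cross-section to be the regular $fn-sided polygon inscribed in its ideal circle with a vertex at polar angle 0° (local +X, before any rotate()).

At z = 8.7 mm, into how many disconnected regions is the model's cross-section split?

At z = 8.7 mm: the cube is present — its section is the full 10.5×7.5 rectangle; the r=8 cylinder at (-0.5, 3) contributes a regular 8-gon of circumradius 8; After the difference (first − rest): starting from the 10.5×7.5 cube, the r=8 cylinder at (-0.5, 3) partially overlaps it — only the 50.19 mm² overlap (of its 181.02 mm²) is removed, clipping the outline — 1 connected region. The result has 1 disconnected region.

1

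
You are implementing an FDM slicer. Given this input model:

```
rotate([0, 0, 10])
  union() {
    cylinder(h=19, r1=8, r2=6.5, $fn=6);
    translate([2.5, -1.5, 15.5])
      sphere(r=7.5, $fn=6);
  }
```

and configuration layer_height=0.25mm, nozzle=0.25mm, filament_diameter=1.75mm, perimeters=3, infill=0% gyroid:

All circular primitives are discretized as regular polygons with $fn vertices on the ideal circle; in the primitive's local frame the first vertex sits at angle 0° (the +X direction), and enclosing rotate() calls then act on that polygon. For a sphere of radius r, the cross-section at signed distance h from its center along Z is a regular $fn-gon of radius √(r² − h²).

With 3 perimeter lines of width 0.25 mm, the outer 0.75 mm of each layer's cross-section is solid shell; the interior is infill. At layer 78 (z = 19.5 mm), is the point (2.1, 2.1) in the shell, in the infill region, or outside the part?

At z = 19.5 mm: the cone does not reach this height (z outside [0, 19]); the sphere at (2.5, -1.5): section is a regular 6-gon, circumradius = √(r²−h²) = √(7.5²−4²) = 6.344; Merging all regions: only the r=7.5 sphere at (2.5, -1.5) is present, so the union is just that shape — 1 connected region; (whole slice rotated 10° about Z — lengths, areas and connectivity unchanged). Overall, the cross-section is a single solid region. Undo the 10° rotation: the query point maps to (2.433, 1.703) in the un-rotated model frame. The nearest boundary edge runs (5.67, 3.99)→(-0.67, 3.99); distance from the point to it = 2.29 mm. The point is inside the cross-section and 2.29 mm from the nearest boundary — more than the 0.75 mm shell width (3 × 0.25), so it's in the infill interior.

infill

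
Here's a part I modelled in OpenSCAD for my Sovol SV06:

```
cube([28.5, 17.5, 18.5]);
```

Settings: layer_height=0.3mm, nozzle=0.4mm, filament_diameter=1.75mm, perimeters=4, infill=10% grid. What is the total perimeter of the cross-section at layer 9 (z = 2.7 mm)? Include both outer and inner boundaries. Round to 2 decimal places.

At z = 2.7 mm: the cube (footprint 28.5×17.5) is included at this height (perimeter 92.00 mm). Overall, the cross-section is a single solid region. Total boundary length (outer) = 92.00 mm.

92.00 mm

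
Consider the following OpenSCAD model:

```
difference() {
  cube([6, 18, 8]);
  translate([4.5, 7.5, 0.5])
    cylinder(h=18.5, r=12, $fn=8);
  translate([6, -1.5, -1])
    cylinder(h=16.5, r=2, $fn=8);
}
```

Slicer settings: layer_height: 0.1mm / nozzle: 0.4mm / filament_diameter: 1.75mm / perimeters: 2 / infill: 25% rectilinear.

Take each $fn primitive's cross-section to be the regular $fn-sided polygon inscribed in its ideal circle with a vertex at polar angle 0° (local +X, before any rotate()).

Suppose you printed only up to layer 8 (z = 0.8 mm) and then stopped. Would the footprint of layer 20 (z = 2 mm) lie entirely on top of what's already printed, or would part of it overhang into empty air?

entirely on top

Compare the two slices. At z = 0.8: the 6×18 cube contributes its full rectangle (area 108.00 mm²); the cylinder at (4.5, 7.5): section is a regular 8-gon, circumradius r=12 (area = (8/2)·12.000²·sin(360°/8) = 407.29 mm²); the r=2 cylinder at (6, -1.5) gives a regular 8-gon of circumradius 2 (constant along its height) (area = (8/2)·2.000²·sin(360°/8) = 11.31 mm²); After the difference (first − rest): starting from the 6×18 cube (108.00 mm²), the r=12 cylinder at (4.5, 7.5) partially overlaps it — only the 107.84 mm² overlap (of its 407.29 mm²) is removed, clipping the outline; the r=2 cylinder at (6, -1.5) misses the remaining region (no effect) — area = 0.16 mm². At z = 2: the cube (footprint 6×18) is included at this height (area 108.00 mm²); the cylinder at (4.5, 7.5): section is a regular 8-gon, circumradius r=12 (area = (8/2)·12.000²·sin(360°/8) = 407.29 mm²); the r=2 cylinder at (6, -1.5) contributes a regular 8-gon of circumradius 2 (area = (8/2)·2.000²·sin(360°/8) = 11.31 mm²); Taking the first minus the rest: starting from the 6×18 cube (108.00 mm²), the r=12 cylinder at (4.5, 7.5) partially overlaps it — only the 107.84 mm² overlap (of its 407.29 mm²) is removed, clipping the outline; the r=2 cylinder at (6, -1.5) misses the remaining region (no effect) — area = 0.16 mm². Checking containment: the cross-section at z = 2 is a subset of the cross-section at z = 0.8.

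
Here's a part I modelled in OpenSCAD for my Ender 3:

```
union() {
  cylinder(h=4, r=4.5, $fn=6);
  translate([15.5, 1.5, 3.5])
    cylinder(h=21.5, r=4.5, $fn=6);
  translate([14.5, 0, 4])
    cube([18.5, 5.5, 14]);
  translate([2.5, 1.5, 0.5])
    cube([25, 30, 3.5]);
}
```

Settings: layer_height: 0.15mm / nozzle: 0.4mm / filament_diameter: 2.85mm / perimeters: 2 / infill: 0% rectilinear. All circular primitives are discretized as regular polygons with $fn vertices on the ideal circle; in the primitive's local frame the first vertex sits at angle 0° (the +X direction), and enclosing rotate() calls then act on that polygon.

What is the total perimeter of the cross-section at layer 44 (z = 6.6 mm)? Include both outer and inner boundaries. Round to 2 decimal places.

At z = 6.6 mm: the cylinder does not reach this height (z outside [0, 4]); the cylinder at (15.5, 1.5): section is a regular 6-gon, circumradius r=4.5 (perimeter = 2·6·4.500·sin(180°/6) = 27.00 mm); the cube at (14.5, 0) is present — its section is the full 18.5×5.5 rectangle (perimeter 48.00 mm); the cube at (2.5, 1.5) does not reach this height (z outside [0.5, 4]); Taking the union: the regions partially overlap (shared area 24.65 mm²), so the edge portions inside another operand are dropped and the merged outline is re-measured after clipping — boundary = 55.49 mm. Overall, the cross-section is a single solid region. Total boundary length (outer) = 55.49 mm.

55.49 mm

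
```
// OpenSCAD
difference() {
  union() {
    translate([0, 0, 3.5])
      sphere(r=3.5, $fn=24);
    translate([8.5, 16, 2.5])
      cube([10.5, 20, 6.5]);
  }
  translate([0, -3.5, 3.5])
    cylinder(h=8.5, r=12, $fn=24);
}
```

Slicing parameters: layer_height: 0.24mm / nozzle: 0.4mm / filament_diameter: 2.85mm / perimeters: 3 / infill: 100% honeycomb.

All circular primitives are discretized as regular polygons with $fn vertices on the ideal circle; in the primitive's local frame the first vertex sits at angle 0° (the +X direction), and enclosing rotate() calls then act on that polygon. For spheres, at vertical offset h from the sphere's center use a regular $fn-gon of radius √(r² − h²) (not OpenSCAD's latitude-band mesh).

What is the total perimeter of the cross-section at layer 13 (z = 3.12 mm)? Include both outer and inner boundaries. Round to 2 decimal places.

82.80 mm

At z = 3.12 mm: the r=3.5 sphere slices to a regular 24-gon of circumradius 3.479 (√(r²−h²) with h=0.38 from center) (perimeter = 2·24·3.479·sin(180°/24) = 21.80 mm); the cube at (8.5, 16) (footprint 10.5×20) is included at this height (perimeter 61.00 mm); Taking the union: the 2 present regions are separate (no shared area or edge), so areas and boundary lengths simply add and each stays a separate island — boundary = 82.80 mm; the cylinder at (0, -3.5) is absent (z outside [3.5, 12]); After the difference (first − rest): none of the subtracted shapes is present at this height, so that combined region is unchanged — boundary = 82.80 mm. Overall, the cross-section has 2 separate islands. Total boundary length (outer) = 82.80 mm.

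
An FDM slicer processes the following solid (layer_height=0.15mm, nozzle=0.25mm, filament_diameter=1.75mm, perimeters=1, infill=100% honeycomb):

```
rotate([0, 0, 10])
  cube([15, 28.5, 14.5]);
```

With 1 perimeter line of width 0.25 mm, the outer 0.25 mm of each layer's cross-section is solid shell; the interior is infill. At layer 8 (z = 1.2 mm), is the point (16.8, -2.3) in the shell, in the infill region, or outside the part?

At z = 1.2 mm: the cube is present — its section is the full 15×28.5 rectangle; (rotated 10° about Z; rotation is an isometry so areas/perimeters/island counts are preserved). Overall, the cross-section is a single solid region. Undo the 10° rotation: the query point maps to (16.145, -5.182) in the un-rotated model frame. The nearest boundary edge runs (0.00, 0.00)→(15.00, 0.00); distance from the point to it = 5.31 mm. The point is not inside any of the regions above, so it lies outside the cross-section (5.31 mm from the nearest boundary).

outside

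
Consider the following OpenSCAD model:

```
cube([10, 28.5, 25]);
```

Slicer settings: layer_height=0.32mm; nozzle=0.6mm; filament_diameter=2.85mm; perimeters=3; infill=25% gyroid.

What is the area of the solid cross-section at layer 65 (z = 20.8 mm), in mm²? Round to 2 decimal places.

285.00 mm²

At z = 20.8 mm: the 10×28.5 cube contributes its full rectangle (area 285.00 mm²). Overall, the cross-section is a single solid region. Net area = 285.00 mm².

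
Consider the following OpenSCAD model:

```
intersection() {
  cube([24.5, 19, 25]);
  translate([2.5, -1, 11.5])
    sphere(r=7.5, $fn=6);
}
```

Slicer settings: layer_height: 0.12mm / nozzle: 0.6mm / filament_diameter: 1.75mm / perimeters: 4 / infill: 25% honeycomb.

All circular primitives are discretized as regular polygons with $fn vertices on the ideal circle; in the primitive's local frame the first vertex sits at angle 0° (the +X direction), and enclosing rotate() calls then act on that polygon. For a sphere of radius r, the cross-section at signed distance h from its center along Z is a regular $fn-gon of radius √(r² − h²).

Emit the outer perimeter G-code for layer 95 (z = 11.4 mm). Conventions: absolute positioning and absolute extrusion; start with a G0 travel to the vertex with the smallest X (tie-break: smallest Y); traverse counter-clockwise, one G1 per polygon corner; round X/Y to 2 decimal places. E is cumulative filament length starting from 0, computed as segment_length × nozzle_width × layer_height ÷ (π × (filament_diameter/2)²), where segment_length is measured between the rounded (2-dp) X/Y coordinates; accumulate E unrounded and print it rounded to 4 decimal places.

At z = 11.4 mm: the cube is present — its section is the full 24.5×19 rectangle; the r=7.5 sphere at (2.5, -1) contributes a regular 6-gon of circumradius √(7.5²−0.1²) = 7.499; After intersecting: the r=7.5 sphere at (2.5, -1) partially overlaps the 24.5×19 cube; clipping to the common part keeps 43.05 mm² — 1 connected region. The outline is a single polygon with 4 vertices. Extrusion per mm of travel: 0.6 × 0.12 / (π × 0.875²) = 0.029934. Accumulating E over each segment gives final E = 0.8232.

G0 X0.00 Y0.00 Z11.40
G1 X9.42 Y0.00 E0.2820
G1 X6.25 Y5.49 E0.4717
G1 X0.00 Y5.49 E0.6588
G1 X0.00 Y0.00 E0.8232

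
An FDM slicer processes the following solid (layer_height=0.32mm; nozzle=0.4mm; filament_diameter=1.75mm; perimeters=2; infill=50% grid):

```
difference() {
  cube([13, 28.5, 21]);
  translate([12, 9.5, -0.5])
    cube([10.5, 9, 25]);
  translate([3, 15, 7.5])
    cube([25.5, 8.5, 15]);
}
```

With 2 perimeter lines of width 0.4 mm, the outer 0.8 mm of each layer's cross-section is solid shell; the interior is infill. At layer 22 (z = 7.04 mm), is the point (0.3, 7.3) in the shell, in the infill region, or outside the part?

At z = 7.04 mm: the 13×28.5 cube contributes its full rectangle; the cube at (12, 9.5) is present — its section is the full 10.5×9 rectangle; the cube at (3, 15) is not intersected at this z (z outside [7.5, 22.5]); Subtracting the remaining from the first: starting from the 13×28.5 cube, the 10.5×9 cube at (12, 9.5) partially overlaps it — only the 9.00 mm² overlap (of its 94.50 mm²) is removed, clipping the outline — 1 connected region. Overall, the cross-section is a single solid region. The nearest boundary edge runs (0.00, 0.00)→(0.00, 28.50); distance from the point to it = 0.30 mm. The point is inside the cross-section, 0.30 mm from the nearest boundary — within the 0.8 mm shell band (2 × 0.4).

shell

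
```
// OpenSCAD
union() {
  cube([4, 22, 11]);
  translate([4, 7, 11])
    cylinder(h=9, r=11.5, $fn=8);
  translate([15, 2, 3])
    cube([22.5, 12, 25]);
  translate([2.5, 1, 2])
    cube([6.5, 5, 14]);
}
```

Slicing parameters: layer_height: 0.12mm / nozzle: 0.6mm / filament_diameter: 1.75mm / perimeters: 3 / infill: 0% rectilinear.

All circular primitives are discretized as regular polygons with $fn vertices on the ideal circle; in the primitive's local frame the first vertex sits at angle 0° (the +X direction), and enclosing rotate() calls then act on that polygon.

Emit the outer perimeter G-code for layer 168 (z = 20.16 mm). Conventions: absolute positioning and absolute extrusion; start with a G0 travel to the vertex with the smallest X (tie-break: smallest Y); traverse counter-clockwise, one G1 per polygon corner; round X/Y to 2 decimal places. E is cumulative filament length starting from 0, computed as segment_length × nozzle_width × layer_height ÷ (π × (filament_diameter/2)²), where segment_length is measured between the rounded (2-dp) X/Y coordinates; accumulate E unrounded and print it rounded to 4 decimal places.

At z = 20.16 mm: the cube does not reach this height (z outside [0, 11]); the cylinder at (4, 7) is not intersected at this z (z outside [11, 20]); the cube at (15, 2) is present — its section is the full 22.5×12 rectangle; the cube at (2.5, 1) is not intersected at this z (z outside [2, 16]); Taking the union: only the 22.5×12 cube at (15, 2) is present, so the union is just that shape — 1 connected region. The outline is a single polygon with 4 vertices. Extrusion per mm of travel: 0.6 × 0.12 / (π × 0.875²) = 0.029934. Accumulating E over each segment gives final E = 2.0655.

G0 X15.00 Y2.00 Z20.16
G1 X37.50 Y2.00 E0.6735
G1 X37.50 Y14.00 E1.0327
G1 X15.00 Y14.00 E1.7062
G1 X15.00 Y2.00 E2.0655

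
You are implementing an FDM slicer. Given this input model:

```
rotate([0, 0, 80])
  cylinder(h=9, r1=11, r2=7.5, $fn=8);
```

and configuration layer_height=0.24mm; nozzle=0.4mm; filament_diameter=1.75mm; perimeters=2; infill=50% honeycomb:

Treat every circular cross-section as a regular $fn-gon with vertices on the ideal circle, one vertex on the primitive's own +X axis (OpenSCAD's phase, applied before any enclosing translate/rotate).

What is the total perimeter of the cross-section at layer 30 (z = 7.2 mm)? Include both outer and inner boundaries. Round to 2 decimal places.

At z = 7.2 mm: the cone contributes a regular 8-gon of circumradius 8.200 (interpolated between r1=11 and r2=7.5 at t=0.800) (perimeter = 2·8·8.200·sin(180°/8) = 50.21 mm); (rotated 80° about Z; rotation is an isometry so areas/perimeters/island counts are preserved). Overall, the cross-section is a single solid region. Total boundary length (outer) = 50.21 mm.

50.21 mm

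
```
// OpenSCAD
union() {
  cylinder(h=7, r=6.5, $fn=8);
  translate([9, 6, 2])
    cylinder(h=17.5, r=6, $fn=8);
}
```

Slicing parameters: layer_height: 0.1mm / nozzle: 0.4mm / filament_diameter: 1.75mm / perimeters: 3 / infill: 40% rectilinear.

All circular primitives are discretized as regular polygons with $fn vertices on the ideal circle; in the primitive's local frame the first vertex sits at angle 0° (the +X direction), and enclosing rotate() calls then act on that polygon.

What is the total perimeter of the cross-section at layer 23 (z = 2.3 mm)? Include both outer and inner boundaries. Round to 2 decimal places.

66.64 mm

At z = 2.3 mm: the r=6.5 cylinder gives a regular 8-gon of circumradius 6.5 (constant along its height) (perimeter = 2·8·6.500·sin(180°/8) = 39.80 mm); the cylinder at (9, 6): section is a regular 8-gon, circumradius r=6 (perimeter = 2·8·6.000·sin(180°/8) = 36.74 mm); Taking the union: the regions partially overlap (shared area 3.40 mm²), so the edge portions inside another operand are dropped and the merged outline is re-measured after clipping — boundary = 66.64 mm. Overall, the cross-section is a single solid region. Total boundary length (outer) = 66.64 mm.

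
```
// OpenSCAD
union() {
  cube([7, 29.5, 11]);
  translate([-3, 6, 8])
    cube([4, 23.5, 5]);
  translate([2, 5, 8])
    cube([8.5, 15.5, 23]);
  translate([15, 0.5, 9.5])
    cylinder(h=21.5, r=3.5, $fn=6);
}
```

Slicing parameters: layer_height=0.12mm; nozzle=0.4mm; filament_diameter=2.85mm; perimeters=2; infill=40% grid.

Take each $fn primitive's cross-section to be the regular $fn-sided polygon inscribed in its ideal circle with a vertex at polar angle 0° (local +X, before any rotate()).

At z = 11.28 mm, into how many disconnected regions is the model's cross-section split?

At z = 11.28 mm: the cube does not reach this height (z outside [0, 11]); the cube at (-3, 6) (footprint 4×23.5) is included at this height; the cube at (2, 5) (footprint 8.5×15.5) is included at this height; the r=3.5 cylinder at (15, 0.5) gives a regular 6-gon of circumradius 3.5 (constant along its height); Combining (union): the 3 present regions are separate (no shared area or edge), so areas and boundary lengths simply add and each stays a separate island — 3 connected regions. The result has 3 disconnected regions.

3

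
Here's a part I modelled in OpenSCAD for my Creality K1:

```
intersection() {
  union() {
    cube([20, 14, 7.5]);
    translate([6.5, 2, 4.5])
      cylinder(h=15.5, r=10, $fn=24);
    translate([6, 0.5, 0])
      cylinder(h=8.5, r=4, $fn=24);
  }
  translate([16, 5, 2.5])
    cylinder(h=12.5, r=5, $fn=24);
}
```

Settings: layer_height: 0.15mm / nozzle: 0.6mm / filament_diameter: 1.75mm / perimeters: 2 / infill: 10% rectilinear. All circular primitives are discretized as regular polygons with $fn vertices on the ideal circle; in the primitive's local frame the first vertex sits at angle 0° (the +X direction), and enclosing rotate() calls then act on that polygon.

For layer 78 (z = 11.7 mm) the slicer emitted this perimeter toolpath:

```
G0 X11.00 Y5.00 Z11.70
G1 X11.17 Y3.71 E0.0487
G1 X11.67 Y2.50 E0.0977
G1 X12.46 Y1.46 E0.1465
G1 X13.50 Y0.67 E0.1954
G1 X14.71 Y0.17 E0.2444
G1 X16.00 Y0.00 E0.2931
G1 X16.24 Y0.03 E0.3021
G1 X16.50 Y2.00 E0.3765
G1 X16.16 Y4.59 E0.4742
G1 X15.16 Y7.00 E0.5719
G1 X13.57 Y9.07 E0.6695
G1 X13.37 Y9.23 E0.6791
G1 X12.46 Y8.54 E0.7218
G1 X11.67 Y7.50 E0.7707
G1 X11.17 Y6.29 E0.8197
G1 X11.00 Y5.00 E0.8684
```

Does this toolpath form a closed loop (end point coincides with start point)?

yes

Start point (G0): (11.00, 5.00). End point (last G1): the path returns to the start — closed.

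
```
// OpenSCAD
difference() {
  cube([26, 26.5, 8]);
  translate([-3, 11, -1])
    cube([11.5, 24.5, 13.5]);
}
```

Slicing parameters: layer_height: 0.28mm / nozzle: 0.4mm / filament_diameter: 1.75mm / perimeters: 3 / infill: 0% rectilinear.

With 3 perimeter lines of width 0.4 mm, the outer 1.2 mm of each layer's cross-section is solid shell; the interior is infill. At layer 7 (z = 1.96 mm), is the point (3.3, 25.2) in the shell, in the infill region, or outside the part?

At z = 1.96 mm: the 26×26.5 cube contributes its full rectangle; the cube at (-3, 11) is present — its section is the full 11.5×24.5 rectangle; After the difference (first − rest): starting from the 26×26.5 cube, the 11.5×24.5 cube at (-3, 11) partially overlaps it — only the 131.75 mm² overlap (of its 281.75 mm²) is removed, clipping the outline — 1 connected region. Overall, the cross-section is a single solid region. The nearest boundary edge runs (8.50, 11.00)→(8.50, 26.50); distance from the point to it = 5.20 mm. The point is not inside any of the regions above, so it lies outside the cross-section (5.20 mm from the nearest boundary).

outside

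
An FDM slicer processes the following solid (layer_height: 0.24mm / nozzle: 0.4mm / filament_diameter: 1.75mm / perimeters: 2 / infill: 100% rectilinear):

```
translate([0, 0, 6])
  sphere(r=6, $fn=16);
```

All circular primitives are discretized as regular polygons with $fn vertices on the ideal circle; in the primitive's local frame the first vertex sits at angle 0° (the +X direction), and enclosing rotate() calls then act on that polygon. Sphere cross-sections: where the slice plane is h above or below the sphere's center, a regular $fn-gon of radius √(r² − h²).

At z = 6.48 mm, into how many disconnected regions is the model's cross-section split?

1

At z = 6.48 mm: the r=6 sphere contributes a regular 16-gon of circumradius √(6²−0.48²) = 5.981. The result has 1 disconnected region.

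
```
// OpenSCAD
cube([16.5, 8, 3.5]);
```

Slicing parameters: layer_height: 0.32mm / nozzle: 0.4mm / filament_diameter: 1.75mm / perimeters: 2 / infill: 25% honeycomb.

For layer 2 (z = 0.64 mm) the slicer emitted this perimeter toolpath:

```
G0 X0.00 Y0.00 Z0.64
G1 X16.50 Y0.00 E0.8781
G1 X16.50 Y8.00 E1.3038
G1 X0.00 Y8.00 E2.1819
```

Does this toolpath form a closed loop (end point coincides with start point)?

Start point (G0): (0.00, 0.00). End point (last G1): the path does not return to the start — open.

no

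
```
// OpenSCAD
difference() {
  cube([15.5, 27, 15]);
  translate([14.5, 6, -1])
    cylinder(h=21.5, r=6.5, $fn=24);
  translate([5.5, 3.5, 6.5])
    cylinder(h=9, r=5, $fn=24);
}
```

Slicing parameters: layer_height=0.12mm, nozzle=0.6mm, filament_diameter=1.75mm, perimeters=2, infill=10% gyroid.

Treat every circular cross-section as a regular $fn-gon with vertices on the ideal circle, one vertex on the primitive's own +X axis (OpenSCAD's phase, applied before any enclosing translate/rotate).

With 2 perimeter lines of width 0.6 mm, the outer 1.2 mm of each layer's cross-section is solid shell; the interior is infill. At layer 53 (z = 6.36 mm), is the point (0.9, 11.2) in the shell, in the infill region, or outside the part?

At z = 6.36 mm: the 15.5×27 cube contributes its full rectangle; the cylinder at (14.5, 6): section is a regular 24-gon, circumradius r=6.5; the cylinder at (5.5, 3.5) does not reach this height (z outside [6.5, 15.5]); Subtracting the remaining from the first: starting from the 15.5×27 cube, the r=6.5 cylinder at (14.5, 6) partially overlaps it — only the 77.30 mm² overlap (of its 131.22 mm²) is removed, clipping the outline — 1 connected region. Overall, the cross-section is a single solid region. The nearest boundary edge runs (0.00, 0.00)→(0.00, 27.00); distance from the point to it = 0.90 mm. The point is inside the cross-section, 0.90 mm from the nearest boundary — within the 1.2 mm shell band (2 × 0.6).

shell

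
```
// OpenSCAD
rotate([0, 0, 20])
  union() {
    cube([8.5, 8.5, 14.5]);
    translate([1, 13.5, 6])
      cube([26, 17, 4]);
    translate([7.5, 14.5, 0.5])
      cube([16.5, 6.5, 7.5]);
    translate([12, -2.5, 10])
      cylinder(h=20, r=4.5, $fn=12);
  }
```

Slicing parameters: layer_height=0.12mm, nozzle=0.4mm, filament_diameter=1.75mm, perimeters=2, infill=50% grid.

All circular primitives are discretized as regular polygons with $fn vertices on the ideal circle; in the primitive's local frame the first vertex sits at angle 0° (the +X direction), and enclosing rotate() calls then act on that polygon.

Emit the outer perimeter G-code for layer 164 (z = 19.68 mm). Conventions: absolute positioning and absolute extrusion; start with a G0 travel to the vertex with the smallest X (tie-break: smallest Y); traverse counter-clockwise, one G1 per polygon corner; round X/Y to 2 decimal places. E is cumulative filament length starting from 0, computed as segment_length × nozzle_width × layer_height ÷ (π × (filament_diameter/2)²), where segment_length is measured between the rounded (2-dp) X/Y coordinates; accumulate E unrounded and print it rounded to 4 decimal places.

G0 X7.70 Y2.54 Z19.68
G1 X7.90 Y0.22 E0.0465
G1 X9.24 Y-1.69 E0.0930
G1 X11.35 Y-2.68 E0.1395
G1 X13.67 Y-2.47 E0.1860
G1 X15.58 Y-1.14 E0.2325
G1 X16.56 Y0.97 E0.2789
G1 X16.36 Y3.29 E0.3254
G1 X15.02 Y5.20 E0.3719
G1 X12.91 Y6.19 E0.4184
G1 X10.59 Y5.98 E0.4649
G1 X8.68 Y4.65 E0.5114
G1 X7.70 Y2.54 E0.5578

At z = 19.68 mm: the cube does not reach this height (z outside [0, 14.5]); the cube at (1, 13.5) does not reach this height (z outside [6, 10]); the cube at (7.5, 14.5) is not intersected at this z (z outside [0.5, 8]); the r=4.5 cylinder at (12, -2.5) contributes a regular 12-gon of circumradius 4.5; Merging all regions: only the r=4.5 cylinder at (12, -2.5) is present, so the union is just that shape — 1 connected region; (rotated 20° about Z; rotation is an isometry so areas/perimeters/island counts are preserved). The outline is a single polygon with 12 vertices. Extrusion per mm of travel: 0.4 × 0.12 / (π × 0.875²) = 0.019956. Accumulating E over each segment gives final E = 0.5578.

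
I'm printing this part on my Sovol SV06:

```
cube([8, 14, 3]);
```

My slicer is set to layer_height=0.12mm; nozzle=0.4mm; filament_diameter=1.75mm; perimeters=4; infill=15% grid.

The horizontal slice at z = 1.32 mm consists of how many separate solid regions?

At z = 1.32 mm: the 8×14 cube contributes its full rectangle. The result has 1 disconnected region.

1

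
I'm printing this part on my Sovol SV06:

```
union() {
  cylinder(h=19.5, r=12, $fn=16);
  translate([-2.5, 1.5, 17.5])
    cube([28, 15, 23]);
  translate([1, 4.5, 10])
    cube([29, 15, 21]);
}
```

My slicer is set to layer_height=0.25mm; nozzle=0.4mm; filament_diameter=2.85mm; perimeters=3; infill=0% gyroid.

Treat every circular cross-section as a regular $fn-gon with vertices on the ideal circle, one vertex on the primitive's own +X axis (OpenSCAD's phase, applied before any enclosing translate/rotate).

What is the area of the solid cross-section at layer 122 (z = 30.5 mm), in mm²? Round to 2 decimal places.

At z = 30.5 mm: the cylinder is absent (z outside [0, 19.5]); the 28×15 cube at (-2.5, 1.5) contributes its full rectangle (area 420.00 mm²); the cube at (1, 4.5) (footprint 29×15) is included at this height (area 435.00 mm²); Combining (union): the regions partially overlap — summed areas 855.00 mm² minus the doubly-counted overlap 294.00 mm² gives 561.00 mm² — area = 561.00 mm². Overall, the cross-section is a single solid region. Net area = 561.00 mm².

561.00 mm²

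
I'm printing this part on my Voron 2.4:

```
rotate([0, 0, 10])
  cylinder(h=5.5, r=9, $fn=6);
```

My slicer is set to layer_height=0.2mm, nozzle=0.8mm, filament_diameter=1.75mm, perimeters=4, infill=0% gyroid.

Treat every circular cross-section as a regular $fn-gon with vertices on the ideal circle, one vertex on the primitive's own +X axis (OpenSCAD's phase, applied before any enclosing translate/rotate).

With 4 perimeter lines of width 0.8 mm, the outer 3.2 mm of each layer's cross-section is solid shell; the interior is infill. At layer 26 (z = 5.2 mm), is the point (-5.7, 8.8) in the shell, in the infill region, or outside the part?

outside

At z = 5.2 mm: the r=9 cylinder contributes a regular 6-gon of circumradius 9; (rotated 10° about Z; rotation is an isometry so areas/perimeters/island counts are preserved). Overall, the cross-section is a single solid region. Undo the 10° rotation: the query point maps to (-4.085, 9.656) in the un-rotated model frame. The nearest boundary edge runs (4.50, 7.79)→(-4.50, 7.79); distance from the point to it = 1.86 mm. The point is not inside any of the regions above, so it lies outside the cross-section (1.86 mm from the nearest boundary).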